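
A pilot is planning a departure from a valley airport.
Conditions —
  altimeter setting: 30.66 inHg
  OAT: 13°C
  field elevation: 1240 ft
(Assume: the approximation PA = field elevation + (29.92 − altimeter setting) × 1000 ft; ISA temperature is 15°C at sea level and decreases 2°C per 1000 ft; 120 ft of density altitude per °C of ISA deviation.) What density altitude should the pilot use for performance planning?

Pressure altitude = 1240 + (29.92 − 30.66) × 1000 = 1240 + (-740) = 500 ft.
ISA temperature at 500 ft = 15 − 2 × (500/1000) = 14°C.
ISA deviation = 13 − 14 = -1°C.
Density altitude = 500 + 120 × (-1) = 380 ft.

380 ft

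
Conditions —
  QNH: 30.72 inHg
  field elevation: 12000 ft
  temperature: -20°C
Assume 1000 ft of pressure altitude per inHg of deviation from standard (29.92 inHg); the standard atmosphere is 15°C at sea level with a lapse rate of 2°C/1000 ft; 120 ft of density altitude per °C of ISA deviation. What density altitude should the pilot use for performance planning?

Pressure altitude = 12000 + (29.92 − 30.72) × 1000 = 12000 + (-800) = 11200 ft.
ISA temperature at 11200 ft = 15 − 2 × (11200/1000) = -7.4°C.
ISA deviation = -20 − (-7.4) = -12.6°C.
Density altitude = 11200 + 120 × (-12.6) = 9688 ft.

9688 ft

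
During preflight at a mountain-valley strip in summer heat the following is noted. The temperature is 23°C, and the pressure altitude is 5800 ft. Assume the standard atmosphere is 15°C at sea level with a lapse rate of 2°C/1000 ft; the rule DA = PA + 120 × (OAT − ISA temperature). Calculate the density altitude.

ISA temperature at 5800 ft = 15 − 2 × (5800/1000) = 3.4°C.
ISA deviation = 23 − 3.4 = +19.6°C.
Density altitude = 5800 + 120 × (19.6) = 5800 + (+2352) = 8152 ft.

8152 ft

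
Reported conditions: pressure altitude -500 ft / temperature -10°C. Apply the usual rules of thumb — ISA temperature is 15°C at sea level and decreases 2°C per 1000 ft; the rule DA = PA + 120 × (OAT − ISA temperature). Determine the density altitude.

-3620 ft

ISA temperature at -500 ft = 15 − 2 × (-500/1000) = 16°C.
ISA deviation = -10 − 16 = -26°C.
Density altitude = -500 + 120 × (-26) = -500 + (-3120) = -3620 ft.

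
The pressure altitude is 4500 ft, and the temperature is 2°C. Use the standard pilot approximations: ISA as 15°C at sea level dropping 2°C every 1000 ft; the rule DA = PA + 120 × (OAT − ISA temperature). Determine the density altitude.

4020 ft

ISA temperature at 4500 ft = 15 − 2 × (4500/1000) = 6°C.
ISA deviation = 2 − 6 = -4°C.
Density altitude = 4500 + 120 × (-4) = 4500 + (-480) = 4020 ft.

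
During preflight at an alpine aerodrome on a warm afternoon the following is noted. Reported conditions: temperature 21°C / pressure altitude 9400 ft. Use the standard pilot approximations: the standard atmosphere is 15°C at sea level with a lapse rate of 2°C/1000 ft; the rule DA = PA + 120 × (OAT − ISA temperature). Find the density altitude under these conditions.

12376 ft

ISA temperature at 9400 ft = 15 − 2 × (9400/1000) = -3.8°C.
ISA deviation = 21 − (-3.8) = +24.8°C.
Density altitude = 9400 + 120 × (24.8) = 9400 + (+2976) = 12376 ft.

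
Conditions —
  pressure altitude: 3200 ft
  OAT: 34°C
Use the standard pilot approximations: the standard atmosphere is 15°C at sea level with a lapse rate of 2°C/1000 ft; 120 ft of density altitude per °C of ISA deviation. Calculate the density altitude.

ISA temperature at 3200 ft = 15 − 2 × (3200/1000) = 8.6°C.
ISA deviation = 34 − 8.6 = +25.4°C.
Density altitude = 3200 + 120 × (25.4) = 3200 + (+3048) = 6248 ft.

6248 ft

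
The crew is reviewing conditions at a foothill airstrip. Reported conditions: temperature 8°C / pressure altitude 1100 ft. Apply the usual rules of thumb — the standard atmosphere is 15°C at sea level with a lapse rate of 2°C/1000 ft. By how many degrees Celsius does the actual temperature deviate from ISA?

ISA-4.8°C

ISA temperature at 1100 ft = 15 − 2 × (1100/1000) = 12.8°C.
Deviation = OAT − ISA = 8 − 12.8 = -4.8°C.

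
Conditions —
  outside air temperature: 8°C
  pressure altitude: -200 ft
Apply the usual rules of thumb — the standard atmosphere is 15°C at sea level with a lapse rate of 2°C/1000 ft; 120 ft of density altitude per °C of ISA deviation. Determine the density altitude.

ISA temperature at -200 ft = 15 − 2 × (-200/1000) = 15.4°C.
ISA deviation = 8 − 15.4 = -7.4°C.
Density altitude = -200 + 120 × (-7.4) = -200 + (-888) = -1088 ft.

-1088 ft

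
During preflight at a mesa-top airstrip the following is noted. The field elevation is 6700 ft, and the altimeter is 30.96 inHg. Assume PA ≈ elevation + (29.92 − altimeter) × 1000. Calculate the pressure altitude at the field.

5660 ft

Pressure correction = (29.92 − 30.96) × 1000 = -1040 ft.
Pressure altitude = 6700 + (-1040) = 5660 ft.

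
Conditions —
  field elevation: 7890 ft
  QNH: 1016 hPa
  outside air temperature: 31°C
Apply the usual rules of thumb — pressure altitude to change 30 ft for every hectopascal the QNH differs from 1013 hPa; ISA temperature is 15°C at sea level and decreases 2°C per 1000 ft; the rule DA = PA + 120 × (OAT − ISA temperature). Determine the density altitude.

11592 ft

Pressure altitude = 7890 + (1013 − 1016) × 30 = 7890 + (-90) = 7800 ft.
ISA temperature at 7800 ft = 15 − 2 × (7800/1000) = -0.6°C.
ISA deviation = 31 − (-0.6) = +31.6°C.
Density altitude = 7800 + 120 × (31.6) = 11592 ft.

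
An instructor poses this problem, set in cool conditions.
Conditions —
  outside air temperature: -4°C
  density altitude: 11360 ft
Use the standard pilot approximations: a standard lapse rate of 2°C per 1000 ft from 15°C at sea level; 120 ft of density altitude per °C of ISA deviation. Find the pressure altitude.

11000 ft

DA = PA + 120 × (OAT − (15 − 2·PA/1000)) = PA + 120·OAT − 1800 + 0.24·PA = 1.24·PA + 120·OAT − 1800.
So 1.24·PA = 11360 − 120 × (-4) + 1800 = 13640.
PA = 13640 / 1.24 = 11000 ft.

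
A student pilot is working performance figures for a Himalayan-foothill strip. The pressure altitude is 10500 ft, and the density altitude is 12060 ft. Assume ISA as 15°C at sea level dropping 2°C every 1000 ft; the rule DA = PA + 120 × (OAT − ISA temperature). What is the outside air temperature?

7°C

Density altitude − pressure altitude = 12060 − 10500 = +1560 ft.
At 120 ft/°C that is an ISA deviation of 1560/120 = +13°C.
ISA temperature at 10500 ft = 15 − 2 × (10500/1000) = -6°C.
OAT = ISA + deviation = -6 + (+13) = 7°C.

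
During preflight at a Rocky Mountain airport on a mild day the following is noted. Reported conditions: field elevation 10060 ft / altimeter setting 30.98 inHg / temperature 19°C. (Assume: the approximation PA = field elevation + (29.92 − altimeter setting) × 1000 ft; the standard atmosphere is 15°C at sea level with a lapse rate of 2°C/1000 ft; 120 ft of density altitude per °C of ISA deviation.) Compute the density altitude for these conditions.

11640 ft

Pressure altitude = 10060 + (29.92 − 30.98) × 1000 = 10060 + (-1060) = 9000 ft.
ISA temperature at 9000 ft = 15 − 2 × (9000/1000) = -3°C.
ISA deviation = 19 − (-3) = +22°C.
Density altitude = 9000 + 120 × (22) = 11640 ft.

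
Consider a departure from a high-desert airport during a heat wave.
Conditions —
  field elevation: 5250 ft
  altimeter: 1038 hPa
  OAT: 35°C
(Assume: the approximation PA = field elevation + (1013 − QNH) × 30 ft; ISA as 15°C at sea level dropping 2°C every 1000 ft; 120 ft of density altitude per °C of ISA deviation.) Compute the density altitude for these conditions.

Pressure altitude = 5250 + (1013 − 1038) × 30 = 5250 + (-750) = 4500 ft.
ISA temperature at 4500 ft = 15 − 2 × (4500/1000) = 6°C.
ISA deviation = 35 − 6 = +29°C.
Density altitude = 4500 + 120 × (29) = 7980 ft.

7980 ft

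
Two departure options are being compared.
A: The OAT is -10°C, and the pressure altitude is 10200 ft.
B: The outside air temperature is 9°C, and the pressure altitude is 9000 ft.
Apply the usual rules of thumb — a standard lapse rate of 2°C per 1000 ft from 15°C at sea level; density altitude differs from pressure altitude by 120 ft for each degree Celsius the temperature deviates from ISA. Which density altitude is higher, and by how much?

B by 792 ft

A: ISA temp = -5.4°C, deviation -4.6°C, DA = 10200 + 120 × (-4.6) = 9648 ft.
B: ISA temp = -3°C, deviation +12°C, DA = 9000 + 120 × 12 = 10440 ft.
B is higher by 10440 − 9648 = 792 ft.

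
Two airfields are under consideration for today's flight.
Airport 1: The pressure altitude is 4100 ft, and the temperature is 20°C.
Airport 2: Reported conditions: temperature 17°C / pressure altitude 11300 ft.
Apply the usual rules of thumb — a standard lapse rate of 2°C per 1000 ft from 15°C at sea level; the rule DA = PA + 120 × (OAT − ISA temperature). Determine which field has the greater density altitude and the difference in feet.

Airport 2 by 8568 ft

Airport 1: ISA temp = 6.8°C, deviation +13.2°C, DA = 4100 + 120 × 13.2 = 5684 ft.
Airport 2: ISA temp = -7.6°C, deviation +24.6°C, DA = 11300 + 120 × 24.6 = 14252 ft.
Airport 2 is higher by 14252 − 5684 = 8568 ft.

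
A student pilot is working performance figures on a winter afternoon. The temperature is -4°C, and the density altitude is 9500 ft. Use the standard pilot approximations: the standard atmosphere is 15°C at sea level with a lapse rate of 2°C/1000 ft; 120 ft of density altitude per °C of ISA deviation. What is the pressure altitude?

9500 ft

DA = PA + 120 × (OAT − (15 − 2·PA/1000)) = PA + 120·OAT − 1800 + 0.24·PA = 1.24·PA + 120·OAT − 1800.
So 1.24·PA = 9500 − 120 × (-4) + 1800 = 11780.
PA = 11780 / 1.24 = 9500 ft.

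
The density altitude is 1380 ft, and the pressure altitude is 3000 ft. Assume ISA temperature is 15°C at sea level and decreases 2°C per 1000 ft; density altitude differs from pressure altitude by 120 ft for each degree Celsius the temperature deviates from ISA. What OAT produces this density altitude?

-4.5°C

Density altitude − pressure altitude = 1380 − 3000 = -1620 ft.
At 120 ft/°C that is an ISA deviation of -1620/120 = -13.5°C.
ISA temperature at 3000 ft = 15 − 2 × (3000/1000) = 9°C.
OAT = ISA + deviation = 9 + (-13.5) = -4.5°C.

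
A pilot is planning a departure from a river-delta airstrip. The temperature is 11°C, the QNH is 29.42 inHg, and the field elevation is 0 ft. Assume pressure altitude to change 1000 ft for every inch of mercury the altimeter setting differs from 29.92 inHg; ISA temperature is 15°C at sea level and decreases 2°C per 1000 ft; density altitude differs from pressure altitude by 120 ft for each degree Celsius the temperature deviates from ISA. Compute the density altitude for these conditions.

140 ft

Pressure altitude = 0 + (29.92 − 29.42) × 1000 = 0 + (+500) = 500 ft.
ISA temperature at 500 ft = 15 − 2 × (500/1000) = 14°C.
ISA deviation = 11 − 14 = -3°C.
Density altitude = 500 + 120 × (-3) = 140 ft.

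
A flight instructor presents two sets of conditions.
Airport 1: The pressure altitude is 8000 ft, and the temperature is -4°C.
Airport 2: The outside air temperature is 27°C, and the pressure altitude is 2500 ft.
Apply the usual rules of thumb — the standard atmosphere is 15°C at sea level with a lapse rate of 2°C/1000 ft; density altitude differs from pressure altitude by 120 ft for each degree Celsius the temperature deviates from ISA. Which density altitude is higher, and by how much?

Airport 1 by 3100 ft

Airport 1: ISA temp = -1°C, deviation -3°C, DA = 8000 + 120 × (-3) = 7640 ft.
Airport 2: ISA temp = 10°C, deviation +17°C, DA = 2500 + 120 × 17 = 4540 ft.
Airport 1 is higher by 7640 − 4540 = 3100 ft.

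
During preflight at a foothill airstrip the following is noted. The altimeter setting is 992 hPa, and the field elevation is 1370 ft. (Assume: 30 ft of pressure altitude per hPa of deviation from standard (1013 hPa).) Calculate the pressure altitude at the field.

Pressure correction = (1013 − 992) × 30 = +630 ft.
Pressure altitude = 1370 + (+630) = 2000 ft.

2000 ft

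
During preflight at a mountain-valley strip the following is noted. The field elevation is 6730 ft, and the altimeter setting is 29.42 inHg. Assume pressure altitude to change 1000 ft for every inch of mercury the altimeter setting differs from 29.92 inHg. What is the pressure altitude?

7230 ft

Pressure correction = (29.92 − 29.42) × 1000 = +500 ft.
Pressure altitude = 6730 + (+500) = 7230 ft.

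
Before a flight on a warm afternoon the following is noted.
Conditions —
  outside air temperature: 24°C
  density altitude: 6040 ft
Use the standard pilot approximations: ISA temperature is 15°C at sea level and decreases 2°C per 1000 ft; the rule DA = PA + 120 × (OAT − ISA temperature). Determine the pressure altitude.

DA = PA + 120 × (OAT − (15 − 2·PA/1000)) = PA + 120·OAT − 1800 + 0.24·PA = 1.24·PA + 120·OAT − 1800.
So 1.24·PA = 6040 − 120 × 24 + 1800 = 4960.
PA = 4960 / 1.24 = 4000 ft.

4000 ft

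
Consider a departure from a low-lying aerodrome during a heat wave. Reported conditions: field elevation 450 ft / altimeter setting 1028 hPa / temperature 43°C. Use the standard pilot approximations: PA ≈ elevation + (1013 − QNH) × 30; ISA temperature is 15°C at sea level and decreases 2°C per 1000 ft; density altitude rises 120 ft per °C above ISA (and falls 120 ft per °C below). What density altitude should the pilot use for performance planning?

3360 ft

Pressure altitude = 450 + (1013 − 1028) × 30 = 450 + (-450) = 0 ft.
ISA temperature at 0 ft = 15 − 2 × (0/1000) = 15°C.
ISA deviation = 43 − 15 = +28°C.
Density altitude = 0 + 120 × (28) = 3360 ft.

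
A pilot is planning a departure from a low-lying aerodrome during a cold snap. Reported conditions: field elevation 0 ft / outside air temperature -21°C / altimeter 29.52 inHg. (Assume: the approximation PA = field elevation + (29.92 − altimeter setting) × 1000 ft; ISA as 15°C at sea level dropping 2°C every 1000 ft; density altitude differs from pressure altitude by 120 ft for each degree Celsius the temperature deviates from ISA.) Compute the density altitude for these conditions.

-3824 ft

Pressure altitude = 0 + (29.92 − 29.52) × 1000 = 0 + (+400) = 400 ft.
ISA temperature at 400 ft = 15 − 2 × (400/1000) = 14.2°C.
ISA deviation = -21 − 14.2 = -35.2°C.
Density altitude = 400 + 120 × (-35.2) = -3824 ft.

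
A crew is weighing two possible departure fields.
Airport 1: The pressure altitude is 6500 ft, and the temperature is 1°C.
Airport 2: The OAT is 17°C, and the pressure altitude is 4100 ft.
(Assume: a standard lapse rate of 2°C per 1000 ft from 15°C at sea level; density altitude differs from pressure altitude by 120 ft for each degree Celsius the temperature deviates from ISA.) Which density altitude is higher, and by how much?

Airport 1: ISA temp = 2°C, deviation -1°C, DA = 6500 + 120 × (-1) = 6380 ft.
Airport 2: ISA temp = 6.8°C, deviation +10.2°C, DA = 4100 + 120 × 10.2 = 5324 ft.
Airport 1 is higher by 6380 − 5324 = 1056 ft.

Airport 1 by 1056 ft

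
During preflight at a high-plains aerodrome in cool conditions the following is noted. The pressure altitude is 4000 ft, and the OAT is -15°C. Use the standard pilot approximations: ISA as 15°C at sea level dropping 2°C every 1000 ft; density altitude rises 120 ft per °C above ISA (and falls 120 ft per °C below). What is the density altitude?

1360 ft

ISA temperature at 4000 ft = 15 − 2 × (4000/1000) = 7°C.
ISA deviation = -15 − 7 = -22°C.
Density altitude = 4000 + 120 × (-22) = 4000 + (-2640) = 1360 ft.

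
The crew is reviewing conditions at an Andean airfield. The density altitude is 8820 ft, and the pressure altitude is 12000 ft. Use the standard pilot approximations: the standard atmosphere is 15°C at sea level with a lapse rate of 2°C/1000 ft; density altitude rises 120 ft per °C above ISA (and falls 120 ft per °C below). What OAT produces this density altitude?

Density altitude − pressure altitude = 8820 − 12000 = -3180 ft.
At 120 ft/°C that is an ISA deviation of -3180/120 = -26.5°C.
ISA temperature at 12000 ft = 15 − 2 × (12000/1000) = -9°C.
OAT = ISA + deviation = -9 + (-26.5) = -35.5°C.

-35.5°C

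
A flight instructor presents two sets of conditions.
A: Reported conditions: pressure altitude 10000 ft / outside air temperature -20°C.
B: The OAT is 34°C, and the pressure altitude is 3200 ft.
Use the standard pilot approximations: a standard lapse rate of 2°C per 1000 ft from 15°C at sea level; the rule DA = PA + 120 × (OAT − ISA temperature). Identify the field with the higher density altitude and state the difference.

A: ISA temp = -5°C, deviation -15°C, DA = 10000 + 120 × (-15) = 8200 ft.
B: ISA temp = 8.6°C, deviation +25.4°C, DA = 3200 + 120 × 25.4 = 6248 ft.
A is higher by 8200 − 6248 = 1952 ft.

A by 1952 ft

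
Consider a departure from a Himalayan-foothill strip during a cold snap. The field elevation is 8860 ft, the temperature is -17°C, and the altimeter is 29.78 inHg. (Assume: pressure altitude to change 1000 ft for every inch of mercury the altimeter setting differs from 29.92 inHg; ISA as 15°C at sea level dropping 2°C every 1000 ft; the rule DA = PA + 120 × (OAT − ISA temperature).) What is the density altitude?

7320 ft

Pressure altitude = 8860 + (29.92 − 29.78) × 1000 = 8860 + (+140) = 9000 ft.
ISA temperature at 9000 ft = 15 − 2 × (9000/1000) = -3°C.
ISA deviation = -17 − (-3) = -14°C.
Density altitude = 9000 + 120 × (-14) = 7320 ft.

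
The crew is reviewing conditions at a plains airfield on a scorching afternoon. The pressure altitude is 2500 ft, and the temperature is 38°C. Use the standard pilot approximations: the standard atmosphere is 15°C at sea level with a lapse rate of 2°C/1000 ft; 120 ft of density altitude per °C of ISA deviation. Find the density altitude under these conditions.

ISA temperature at 2500 ft = 15 − 2 × (2500/1000) = 10°C.
ISA deviation = 38 − 10 = +28°C.
Density altitude = 2500 + 120 × (28) = 2500 + (+3360) = 5860 ft.

5860 ft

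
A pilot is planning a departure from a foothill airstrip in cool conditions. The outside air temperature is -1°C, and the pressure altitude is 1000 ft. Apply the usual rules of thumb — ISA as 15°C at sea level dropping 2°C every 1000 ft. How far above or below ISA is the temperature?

ISA temperature at 1000 ft = 15 − 2 × (1000/1000) = 13°C.
Deviation = OAT − ISA = -1 − 13 = -14°C.

ISA-14°C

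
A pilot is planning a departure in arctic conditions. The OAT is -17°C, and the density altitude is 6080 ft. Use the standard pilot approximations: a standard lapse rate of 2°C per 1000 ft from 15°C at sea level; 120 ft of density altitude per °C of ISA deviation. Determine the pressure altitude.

DA = PA + 120 × (OAT − (15 − 2·PA/1000)) = PA + 120·OAT − 1800 + 0.24·PA = 1.24·PA + 120·OAT − 1800.
So 1.24·PA = 6080 − 120 × (-17) + 1800 = 9920.
PA = 9920 / 1.24 = 8000 ft.

8000 ft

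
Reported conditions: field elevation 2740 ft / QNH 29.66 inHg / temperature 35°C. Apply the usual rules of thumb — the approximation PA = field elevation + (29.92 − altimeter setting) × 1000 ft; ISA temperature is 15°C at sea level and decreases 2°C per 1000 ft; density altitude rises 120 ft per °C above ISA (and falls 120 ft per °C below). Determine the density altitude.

Pressure altitude = 2740 + (29.92 − 29.66) × 1000 = 2740 + (+260) = 3000 ft.
ISA temperature at 3000 ft = 15 − 2 × (3000/1000) = 9°C.
ISA deviation = 35 − 9 = +26°C.
Density altitude = 3000 + 120 × (26) = 6120 ft.

6120 ft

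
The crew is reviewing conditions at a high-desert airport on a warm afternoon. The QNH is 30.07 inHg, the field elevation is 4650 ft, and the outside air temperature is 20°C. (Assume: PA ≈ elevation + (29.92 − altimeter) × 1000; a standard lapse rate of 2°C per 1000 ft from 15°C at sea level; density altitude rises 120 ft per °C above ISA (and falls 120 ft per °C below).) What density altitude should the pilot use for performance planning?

Pressure altitude = 4650 + (29.92 − 30.07) × 1000 = 4650 + (-150) = 4500 ft.
ISA temperature at 4500 ft = 15 − 2 × (4500/1000) = 6°C.
ISA deviation = 20 − 6 = +14°C.
Density altitude = 4500 + 120 × (14) = 6180 ft.

6180 ft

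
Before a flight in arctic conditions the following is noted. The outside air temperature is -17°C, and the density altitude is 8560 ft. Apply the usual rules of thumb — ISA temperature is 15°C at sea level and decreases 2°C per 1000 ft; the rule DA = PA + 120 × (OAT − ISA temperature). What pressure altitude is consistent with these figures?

10000 ft

DA = PA + 120 × (OAT − (15 − 2·PA/1000)) = PA + 120·OAT − 1800 + 0.24·PA = 1.24·PA + 120·OAT − 1800.
So 1.24·PA = 8560 − 120 × (-17) + 1800 = 12400.
PA = 12400 / 1.24 = 10000 ft.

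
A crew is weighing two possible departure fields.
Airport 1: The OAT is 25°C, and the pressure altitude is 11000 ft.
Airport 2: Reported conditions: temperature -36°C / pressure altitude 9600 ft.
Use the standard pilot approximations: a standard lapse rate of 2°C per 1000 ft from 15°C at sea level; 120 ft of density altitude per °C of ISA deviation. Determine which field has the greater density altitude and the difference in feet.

Airport 1: ISA temp = -7°C, deviation +32°C, DA = 11000 + 120 × 32 = 14840 ft.
Airport 2: ISA temp = -4.2°C, deviation -31.8°C, DA = 9600 + 120 × (-31.8) = 5784 ft.
Airport 1 is higher by 14840 − 5784 = 9056 ft.

Airport 1 by 9056 ft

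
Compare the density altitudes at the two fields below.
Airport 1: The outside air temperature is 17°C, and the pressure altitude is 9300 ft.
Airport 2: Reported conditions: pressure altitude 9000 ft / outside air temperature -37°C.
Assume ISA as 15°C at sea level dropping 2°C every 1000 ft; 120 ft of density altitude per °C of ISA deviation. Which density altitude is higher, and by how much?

Airport 1: ISA temp = -3.6°C, deviation +20.6°C, DA = 9300 + 120 × 20.6 = 11772 ft.
Airport 2: ISA temp = -3°C, deviation -34°C, DA = 9000 + 120 × (-34) = 4920 ft.
Airport 1 is higher by 11772 − 4920 = 6852 ft.

Airport 1 by 6852 ft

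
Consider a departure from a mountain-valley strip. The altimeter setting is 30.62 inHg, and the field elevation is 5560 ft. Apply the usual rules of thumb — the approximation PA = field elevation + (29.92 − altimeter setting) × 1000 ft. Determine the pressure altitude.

Pressure correction = (29.92 − 30.62) × 1000 = -700 ft.
Pressure altitude = 5560 + (-700) = 4860 ft.

4860 ft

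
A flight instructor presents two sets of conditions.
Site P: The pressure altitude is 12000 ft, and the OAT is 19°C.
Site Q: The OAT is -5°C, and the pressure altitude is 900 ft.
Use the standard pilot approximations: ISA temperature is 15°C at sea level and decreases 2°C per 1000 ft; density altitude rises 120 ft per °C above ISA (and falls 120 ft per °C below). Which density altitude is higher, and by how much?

Site P: ISA temp = -9°C, deviation +28°C, DA = 12000 + 120 × 28 = 15360 ft.
Site Q: ISA temp = 13.2°C, deviation -18.2°C, DA = 900 + 120 × (-18.2) = -1284 ft.
Site P is higher by 15360 − (-1284) = 16644 ft.

Site P by 16644 ft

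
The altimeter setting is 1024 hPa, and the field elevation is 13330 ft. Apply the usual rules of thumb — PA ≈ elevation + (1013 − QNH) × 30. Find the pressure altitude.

Pressure correction = (1013 − 1024) × 30 = -330 ft.
Pressure altitude = 13330 + (-330) = 13000 ft.

13000 ft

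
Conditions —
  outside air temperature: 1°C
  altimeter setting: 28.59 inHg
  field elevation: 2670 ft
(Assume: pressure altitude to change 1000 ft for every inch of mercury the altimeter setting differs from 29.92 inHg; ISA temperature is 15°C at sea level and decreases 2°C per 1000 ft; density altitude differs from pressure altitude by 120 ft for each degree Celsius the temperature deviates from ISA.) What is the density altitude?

Pressure altitude = 2670 + (29.92 − 28.59) × 1000 = 2670 + (+1330) = 4000 ft.
ISA temperature at 4000 ft = 15 − 2 × (4000/1000) = 7°C.
ISA deviation = 1 − 7 = -6°C.
Density altitude = 4000 + 120 × (-6) = 3280 ft.

3280 ft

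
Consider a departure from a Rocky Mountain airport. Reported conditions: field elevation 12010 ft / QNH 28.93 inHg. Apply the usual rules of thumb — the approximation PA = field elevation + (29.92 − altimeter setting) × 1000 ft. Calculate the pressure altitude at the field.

13000 ft

Pressure correction = (29.92 − 28.93) × 1000 = +990 ft.
Pressure altitude = 12010 + (+990) = 13000 ft.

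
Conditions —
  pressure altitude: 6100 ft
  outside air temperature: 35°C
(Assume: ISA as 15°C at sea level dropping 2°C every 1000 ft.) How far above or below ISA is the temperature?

ISA temperature at 6100 ft = 15 − 2 × (6100/1000) = 2.8°C.
Deviation = OAT − ISA = 35 − 2.8 = +32.2°C.

ISA+32.2°C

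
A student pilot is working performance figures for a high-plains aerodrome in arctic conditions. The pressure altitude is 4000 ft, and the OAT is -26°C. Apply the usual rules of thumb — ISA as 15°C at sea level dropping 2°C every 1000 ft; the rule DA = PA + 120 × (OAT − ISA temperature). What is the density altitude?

40 ft

ISA temperature at 4000 ft = 15 − 2 × (4000/1000) = 7°C.
ISA deviation = -26 − 7 = -33°C.
Density altitude = 4000 + 120 × (-33) = 4000 + (-3960) = 40 ft.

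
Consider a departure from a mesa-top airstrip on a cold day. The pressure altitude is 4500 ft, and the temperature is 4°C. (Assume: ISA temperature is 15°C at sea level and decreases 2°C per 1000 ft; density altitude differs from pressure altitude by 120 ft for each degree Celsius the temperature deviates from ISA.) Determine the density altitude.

4260 ft

ISA temperature at 4500 ft = 15 − 2 × (4500/1000) = 6°C.
ISA deviation = 4 − 6 = -2°C.
Density altitude = 4500 + 120 × (-2) = 4500 + (-240) = 4260 ft.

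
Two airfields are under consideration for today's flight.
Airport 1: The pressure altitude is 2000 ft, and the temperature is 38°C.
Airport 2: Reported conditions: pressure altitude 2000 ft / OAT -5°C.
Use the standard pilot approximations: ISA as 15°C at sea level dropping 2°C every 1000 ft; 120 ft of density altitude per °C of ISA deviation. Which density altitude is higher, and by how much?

Airport 1: ISA temp = 11°C, deviation +27°C, DA = 2000 + 120 × 27 = 5240 ft.
Airport 2: ISA temp = 11°C, deviation -16°C, DA = 2000 + 120 × (-16) = 80 ft.
Airport 1 is higher by 5240 − 80 = 5160 ft.

Airport 1 by 5160 ft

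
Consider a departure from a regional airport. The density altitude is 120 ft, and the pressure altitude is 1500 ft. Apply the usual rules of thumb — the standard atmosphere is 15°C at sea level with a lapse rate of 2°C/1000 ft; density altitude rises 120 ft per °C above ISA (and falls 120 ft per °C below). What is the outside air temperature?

Density altitude − pressure altitude = 120 − 1500 = -1380 ft.
At 120 ft/°C that is an ISA deviation of -1380/120 = -11.5°C.
ISA temperature at 1500 ft = 15 − 2 × (1500/1000) = 12°C.
OAT = ISA + deviation = 12 + (-11.5) = 0.5°C.

0.5°C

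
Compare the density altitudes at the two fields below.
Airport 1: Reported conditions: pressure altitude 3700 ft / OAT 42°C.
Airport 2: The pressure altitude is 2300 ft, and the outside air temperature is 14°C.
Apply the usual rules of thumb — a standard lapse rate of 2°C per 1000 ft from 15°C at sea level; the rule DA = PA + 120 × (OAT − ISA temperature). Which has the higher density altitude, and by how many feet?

Airport 1 by 5096 ft

Airport 1: ISA temp = 7.6°C, deviation +34.4°C, DA = 3700 + 120 × 34.4 = 7828 ft.
Airport 2: ISA temp = 10.4°C, deviation +3.6°C, DA = 2300 + 120 × 3.6 = 2732 ft.
Airport 1 is higher by 7828 − 2732 = 5096 ft.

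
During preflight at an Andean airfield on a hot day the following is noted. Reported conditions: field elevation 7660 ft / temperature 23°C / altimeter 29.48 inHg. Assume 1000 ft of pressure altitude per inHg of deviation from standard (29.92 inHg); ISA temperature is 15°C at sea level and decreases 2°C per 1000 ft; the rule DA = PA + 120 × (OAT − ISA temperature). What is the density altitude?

11004 ft

Pressure altitude = 7660 + (29.92 − 29.48) × 1000 = 7660 + (+440) = 8100 ft.
ISA temperature at 8100 ft = 15 − 2 × (8100/1000) = -1.2°C.
ISA deviation = 23 − (-1.2) = +24.2°C.
Density altitude = 8100 + 120 × (24.2) = 11004 ft.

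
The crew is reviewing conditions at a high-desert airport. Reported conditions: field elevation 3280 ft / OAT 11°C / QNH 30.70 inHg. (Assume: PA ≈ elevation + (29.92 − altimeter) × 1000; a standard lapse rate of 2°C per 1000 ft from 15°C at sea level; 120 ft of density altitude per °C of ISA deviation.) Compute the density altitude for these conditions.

Pressure altitude = 3280 + (29.92 − 30.70) × 1000 = 3280 + (-780) = 2500 ft.
ISA temperature at 2500 ft = 15 − 2 × (2500/1000) = 10°C.
ISA deviation = 11 − 10 = +1°C.
Density altitude = 2500 + 120 × (1) = 2620 ft.

2620 ft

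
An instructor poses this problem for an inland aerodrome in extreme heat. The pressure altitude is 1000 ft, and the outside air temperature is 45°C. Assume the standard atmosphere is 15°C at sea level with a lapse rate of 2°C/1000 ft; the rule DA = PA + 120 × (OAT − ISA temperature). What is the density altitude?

4840 ft

ISA temperature at 1000 ft = 15 − 2 × (1000/1000) = 13°C.
ISA deviation = 45 − 13 = +32°C.
Density altitude = 1000 + 120 × (32) = 1000 + (+3840) = 4840 ft.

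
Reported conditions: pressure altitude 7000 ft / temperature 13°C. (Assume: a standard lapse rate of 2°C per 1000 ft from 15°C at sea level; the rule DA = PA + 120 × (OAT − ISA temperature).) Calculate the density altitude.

ISA temperature at 7000 ft = 15 − 2 × (7000/1000) = 1°C.
ISA deviation = 13 − 1 = +12°C.
Density altitude = 7000 + 120 × (12) = 7000 + (+1440) = 8440 ft.

8440 ft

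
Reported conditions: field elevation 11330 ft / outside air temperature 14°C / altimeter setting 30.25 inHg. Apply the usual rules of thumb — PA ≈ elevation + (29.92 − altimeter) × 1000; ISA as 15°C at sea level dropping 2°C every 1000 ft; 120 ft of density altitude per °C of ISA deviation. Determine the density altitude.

Pressure altitude = 11330 + (29.92 − 30.25) × 1000 = 11330 + (-330) = 11000 ft.
ISA temperature at 11000 ft = 15 − 2 × (11000/1000) = -7°C.
ISA deviation = 14 − (-7) = +21°C.
Density altitude = 11000 + 120 × (21) = 13520 ft.

13520 ft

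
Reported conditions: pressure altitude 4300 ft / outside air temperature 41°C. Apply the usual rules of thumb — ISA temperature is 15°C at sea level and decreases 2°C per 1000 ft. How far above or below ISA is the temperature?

ISA+34.6°C

ISA temperature at 4300 ft = 15 − 2 × (4300/1000) = 6.4°C.
Deviation = OAT − ISA = 41 − 6.4 = +34.6°C.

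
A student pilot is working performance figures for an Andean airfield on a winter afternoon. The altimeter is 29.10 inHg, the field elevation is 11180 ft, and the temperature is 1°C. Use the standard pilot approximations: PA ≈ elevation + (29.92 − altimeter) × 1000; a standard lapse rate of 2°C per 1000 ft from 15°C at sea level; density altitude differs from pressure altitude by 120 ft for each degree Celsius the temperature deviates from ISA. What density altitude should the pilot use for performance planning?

13200 ft

Pressure altitude = 11180 + (29.92 − 29.10) × 1000 = 11180 + (+820) = 12000 ft.
ISA temperature at 12000 ft = 15 − 2 × (12000/1000) = -9°C.
ISA deviation = 1 − (-9) = +10°C.
Density altitude = 12000 + 120 × (10) = 13200 ft.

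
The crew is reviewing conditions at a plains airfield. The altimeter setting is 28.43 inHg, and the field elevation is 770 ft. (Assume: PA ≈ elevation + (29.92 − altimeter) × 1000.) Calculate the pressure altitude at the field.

Pressure correction = (29.92 − 28.43) × 1000 = +1490 ft.
Pressure altitude = 770 + (+1490) = 2260 ft.

2260 ft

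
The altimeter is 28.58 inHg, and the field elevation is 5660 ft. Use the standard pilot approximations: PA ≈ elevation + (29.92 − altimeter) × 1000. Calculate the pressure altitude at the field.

Pressure correction = (29.92 − 28.58) × 1000 = +1340 ft.
Pressure altitude = 5660 + (+1340) = 7000 ft.

7000 ft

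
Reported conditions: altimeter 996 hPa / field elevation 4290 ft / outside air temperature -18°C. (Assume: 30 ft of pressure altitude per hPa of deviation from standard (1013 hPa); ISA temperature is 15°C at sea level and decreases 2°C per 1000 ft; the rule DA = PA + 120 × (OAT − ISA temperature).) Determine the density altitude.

Pressure altitude = 4290 + (1013 − 996) × 30 = 4290 + (+510) = 4800 ft.
ISA temperature at 4800 ft = 15 − 2 × (4800/1000) = 5.4°C.
ISA deviation = -18 − 5.4 = -23.4°C.
Density altitude = 4800 + 120 × (-23.4) = 1992 ft.

1992 ft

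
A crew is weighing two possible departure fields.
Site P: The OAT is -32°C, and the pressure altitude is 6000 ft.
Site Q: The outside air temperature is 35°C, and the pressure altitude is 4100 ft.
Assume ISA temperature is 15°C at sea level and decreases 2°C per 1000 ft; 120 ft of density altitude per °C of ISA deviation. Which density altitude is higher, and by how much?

Site Q by 5684 ft

Site P: ISA temp = 3°C, deviation -35°C, DA = 6000 + 120 × (-35) = 1800 ft.
Site Q: ISA temp = 6.8°C, deviation +28.2°C, DA = 4100 + 120 × 28.2 = 7484 ft.
Site Q is higher by 7484 − 1800 = 5684 ft.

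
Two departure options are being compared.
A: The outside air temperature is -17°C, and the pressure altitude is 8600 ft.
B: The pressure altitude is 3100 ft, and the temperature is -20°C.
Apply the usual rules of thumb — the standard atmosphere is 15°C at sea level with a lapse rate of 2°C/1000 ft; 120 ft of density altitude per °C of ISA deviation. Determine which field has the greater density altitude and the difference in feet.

A by 7180 ft

A: ISA temp = -2.2°C, deviation -14.8°C, DA = 8600 + 120 × (-14.8) = 6824 ft.
B: ISA temp = 8.8°C, deviation -28.8°C, DA = 3100 + 120 × (-28.8) = -356 ft.
A is higher by 6824 − (-356) = 7180 ft.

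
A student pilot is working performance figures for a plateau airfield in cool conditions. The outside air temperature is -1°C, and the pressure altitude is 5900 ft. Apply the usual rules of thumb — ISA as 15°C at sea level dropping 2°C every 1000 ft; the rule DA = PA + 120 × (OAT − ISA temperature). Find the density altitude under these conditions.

ISA temperature at 5900 ft = 15 − 2 × (5900/1000) = 3.2°C.
ISA deviation = -1 − 3.2 = -4.2°C.
Density altitude = 5900 + 120 × (-4.2) = 5900 + (-504) = 5396 ft.

5396 ft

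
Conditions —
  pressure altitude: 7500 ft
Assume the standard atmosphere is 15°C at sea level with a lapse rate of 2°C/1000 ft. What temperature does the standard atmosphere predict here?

ISA temperature = 15 − 2 × (7500/1000) = 15 − 15 = 0°C.

0°C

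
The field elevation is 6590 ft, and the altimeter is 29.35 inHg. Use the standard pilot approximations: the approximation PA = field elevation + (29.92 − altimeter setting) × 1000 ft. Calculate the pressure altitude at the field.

Pressure correction = (29.92 − 29.35) × 1000 = +570 ft.
Pressure altitude = 6590 + (+570) = 7160 ft.

7160 ft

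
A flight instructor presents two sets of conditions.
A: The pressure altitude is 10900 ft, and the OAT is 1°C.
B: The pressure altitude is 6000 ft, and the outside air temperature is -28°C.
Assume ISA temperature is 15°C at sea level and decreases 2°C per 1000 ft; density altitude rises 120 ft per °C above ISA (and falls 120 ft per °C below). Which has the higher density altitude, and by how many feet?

A: ISA temp = -6.8°C, deviation +7.8°C, DA = 10900 + 120 × 7.8 = 11836 ft.
B: ISA temp = 3°C, deviation -31°C, DA = 6000 + 120 × (-31) = 2280 ft.
A is higher by 11836 − 2280 = 9556 ft.

A by 9556 ft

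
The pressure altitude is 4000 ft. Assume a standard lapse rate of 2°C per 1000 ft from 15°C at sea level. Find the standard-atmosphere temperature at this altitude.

7°C

ISA temperature = 15 − 2 × (4000/1000) = 15 − 8 = 7°C.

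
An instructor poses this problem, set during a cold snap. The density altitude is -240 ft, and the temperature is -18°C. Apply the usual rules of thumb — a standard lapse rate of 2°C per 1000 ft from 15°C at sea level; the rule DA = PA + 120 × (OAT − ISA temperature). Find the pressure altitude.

3000 ft

DA = PA + 120 × (OAT − (15 − 2·PA/1000)) = PA + 120·OAT − 1800 + 0.24·PA = 1.24·PA + 120·OAT − 1800.
So 1.24·PA = -240 − 120 × (-18) + 1800 = 3720.
PA = 3720 / 1.24 = 3000 ft.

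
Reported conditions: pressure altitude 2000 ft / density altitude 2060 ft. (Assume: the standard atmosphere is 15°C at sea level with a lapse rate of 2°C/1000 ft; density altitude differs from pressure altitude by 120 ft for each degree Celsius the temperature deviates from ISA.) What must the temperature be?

11.5°C

Density altitude − pressure altitude = 2060 − 2000 = +60 ft.
At 120 ft/°C that is an ISA deviation of 60/120 = +0.5°C.
ISA temperature at 2000 ft = 15 − 2 × (2000/1000) = 11°C.
OAT = ISA + deviation = 11 + (+0.5) = 11.5°C.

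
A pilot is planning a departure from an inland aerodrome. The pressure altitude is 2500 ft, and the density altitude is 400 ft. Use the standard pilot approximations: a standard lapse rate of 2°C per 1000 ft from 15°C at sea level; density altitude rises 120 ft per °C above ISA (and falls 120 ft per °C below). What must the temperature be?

Density altitude − pressure altitude = 400 − 2500 = -2100 ft.
At 120 ft/°C that is an ISA deviation of -2100/120 = -17.5°C.
ISA temperature at 2500 ft = 15 − 2 × (2500/1000) = 10°C.
OAT = ISA + deviation = 10 + (-17.5) = -7.5°C.

-7.5°C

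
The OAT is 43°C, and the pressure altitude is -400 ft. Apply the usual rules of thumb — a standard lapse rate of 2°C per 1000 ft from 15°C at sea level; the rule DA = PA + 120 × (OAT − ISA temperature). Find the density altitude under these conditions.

ISA temperature at -400 ft = 15 − 2 × (-400/1000) = 15.8°C.
ISA deviation = 43 − 15.8 = +27.2°C.
Density altitude = -400 + 120 × (27.2) = -400 + (+3264) = 2864 ft.

2864 ft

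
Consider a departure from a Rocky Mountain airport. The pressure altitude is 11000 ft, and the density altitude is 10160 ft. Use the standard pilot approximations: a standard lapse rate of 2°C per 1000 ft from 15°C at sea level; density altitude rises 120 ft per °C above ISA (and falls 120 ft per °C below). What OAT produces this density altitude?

-14°C

Density altitude − pressure altitude = 10160 − 11000 = -840 ft.
At 120 ft/°C that is an ISA deviation of -840/120 = -7°C.
ISA temperature at 11000 ft = 15 − 2 × (11000/1000) = -7°C.
OAT = ISA + deviation = -7 + (-7) = -14°C.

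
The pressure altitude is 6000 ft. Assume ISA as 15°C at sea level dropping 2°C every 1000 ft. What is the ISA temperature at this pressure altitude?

ISA temperature = 15 − 2 × (6000/1000) = 15 − 12 = 3°C.

3°C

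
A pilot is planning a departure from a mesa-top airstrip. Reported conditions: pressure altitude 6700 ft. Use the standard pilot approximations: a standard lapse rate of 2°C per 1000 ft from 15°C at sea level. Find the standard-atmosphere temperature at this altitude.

1.6°C

ISA temperature = 15 − 2 × (6700/1000) = 15 − 13.4 = 1.6°C.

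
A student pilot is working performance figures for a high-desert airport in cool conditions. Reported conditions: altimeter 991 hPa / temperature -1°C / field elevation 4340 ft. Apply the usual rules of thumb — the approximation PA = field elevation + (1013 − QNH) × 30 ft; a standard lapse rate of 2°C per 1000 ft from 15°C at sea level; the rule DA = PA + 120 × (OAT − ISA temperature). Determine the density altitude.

Pressure altitude = 4340 + (1013 − 991) × 30 = 4340 + (+660) = 5000 ft.
ISA temperature at 5000 ft = 15 − 2 × (5000/1000) = 5°C.
ISA deviation = -1 − 5 = -6°C.
Density altitude = 5000 + 120 × (-6) = 4280 ft.

4280 ft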